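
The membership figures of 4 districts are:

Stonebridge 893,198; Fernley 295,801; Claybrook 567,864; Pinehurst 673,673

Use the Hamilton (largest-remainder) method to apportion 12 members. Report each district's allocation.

The standard divisor is 2430536/12 ≈ 202544.667.
Standard quotas: Stonebridge 4.4099, Fernley 1.4604, Claybrook 2.8036, Pinehurst 3.3260.
Lower quotas: Stonebridge 4, Fernley 1, Claybrook 2, Pinehurst 3 (sum 10, leaving 2 seats).
Remainders in descending order: Claybrook 0.8036, Fernley 0.4604, Stonebridge 0.4099, Pinehurst 0.3260.
The surplus seats go to Claybrook, Fernley.

Stonebridge 4, Fernley 2, Claybrook 3, Pinehurst 3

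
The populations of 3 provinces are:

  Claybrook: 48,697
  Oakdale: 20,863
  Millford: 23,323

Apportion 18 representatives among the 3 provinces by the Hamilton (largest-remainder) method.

Standard divisor: 92883 ÷ 18 ≈ 5160.167.
Standard quotas: Claybrook 9.4371, Oakdale 4.0431, Millford 4.5198.
Lower quotas: Claybrook 9, Oakdale 4, Millford 4 (sum 17, leaving 1 seat).
Remainders in descending order: Millford 0.5198, Claybrook 0.4371, Oakdale 0.0431.
Largest remainder: Millford receives the extra seat.

Claybrook 9, Oakdale 4, Millford 5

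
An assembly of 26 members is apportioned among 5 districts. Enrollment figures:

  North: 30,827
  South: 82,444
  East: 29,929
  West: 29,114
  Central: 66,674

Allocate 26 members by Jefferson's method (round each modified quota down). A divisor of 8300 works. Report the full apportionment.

North 3, South 9, East 3, West 3, Central 8

With modified divisor 8300: modified quotas North 3.714, South 9.933, East 3.606, West 3.508, Central 8.033.
Rounding down: North 3, South 9, East 3, West 3, Central 8 (total 26).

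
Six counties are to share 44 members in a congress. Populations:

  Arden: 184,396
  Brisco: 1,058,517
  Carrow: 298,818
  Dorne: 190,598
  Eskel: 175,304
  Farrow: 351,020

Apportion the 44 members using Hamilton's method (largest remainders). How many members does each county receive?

Arden=3; Brisco=21; Carrow=6; Dorne=4; Eskel=3; Farrow=7

The standard divisor is 2258653/44 ≈ 51333.023.
Standard quotas: Arden 3.5922, Brisco 20.6206, Carrow 5.8212, Dorne 3.7130, Eskel 3.4150, Farrow 6.8381.
Lower quotas: Arden 3, Brisco 20, Carrow 5, Dorne 3, Eskel 3, Farrow 6 (sum 40, leaving 4 seats).
Remainders in descending order: Farrow 0.8381, Carrow 0.8212, Dorne 0.7130, Brisco 0.6206, Arden 0.5922, Eskel 0.4150.
Largest remainders: Farrow, Carrow, Dorne, Brisco receive the extra seats.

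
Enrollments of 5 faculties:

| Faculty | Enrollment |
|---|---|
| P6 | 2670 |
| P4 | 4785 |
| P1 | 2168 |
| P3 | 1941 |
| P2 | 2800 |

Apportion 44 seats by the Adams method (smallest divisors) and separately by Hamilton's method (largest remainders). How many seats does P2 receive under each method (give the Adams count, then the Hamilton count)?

9 and 8

Adams: P6 8, P4 14, P1 7, P3 6, P2 9.
Hamilton: P6 8, P4 15, P1 7, P3 6, P2 8.
P2 gets 9 under Adams and 8 under Hamilton.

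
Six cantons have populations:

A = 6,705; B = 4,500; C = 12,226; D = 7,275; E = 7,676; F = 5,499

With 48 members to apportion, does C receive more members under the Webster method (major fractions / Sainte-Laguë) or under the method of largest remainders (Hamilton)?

Webster: A 7, B 5, C 14, D 8, E 8, F 6.
Hamilton: A 7, B 5, C 13, D 8, E 9, F 6.
C gets 14 under Webster and 13 under Hamilton.

Webster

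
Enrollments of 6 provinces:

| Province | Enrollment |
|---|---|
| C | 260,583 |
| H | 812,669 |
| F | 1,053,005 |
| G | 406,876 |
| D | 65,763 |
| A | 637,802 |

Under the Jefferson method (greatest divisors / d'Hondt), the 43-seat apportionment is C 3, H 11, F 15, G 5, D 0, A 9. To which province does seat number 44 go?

Priority for the next seat is population ÷ (current seats + 1).
Priorities: C 65145.750, H 67722.417, F 65812.812, G 67812.667, D 65763.000, A 63780.200.
Highest priority: G.

G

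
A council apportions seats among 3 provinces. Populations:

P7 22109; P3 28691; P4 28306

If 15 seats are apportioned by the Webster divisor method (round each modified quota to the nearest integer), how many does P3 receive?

6

Standard divisor 79106/15 ≈ 5273.733; standard quotas: P7 4.192, P3 5.440, P4 5.367.
Rounding to the nearest integer gives 4, 5, 5 = 14 seats, so the divisor must be adjusted.
With modified divisor 5180: modified quotas P7 4.268, P3 5.539, P4 5.464.
Rounding to the nearest integer: P7 4, P3 6, P4 5 (total 15).
P3 receives 6.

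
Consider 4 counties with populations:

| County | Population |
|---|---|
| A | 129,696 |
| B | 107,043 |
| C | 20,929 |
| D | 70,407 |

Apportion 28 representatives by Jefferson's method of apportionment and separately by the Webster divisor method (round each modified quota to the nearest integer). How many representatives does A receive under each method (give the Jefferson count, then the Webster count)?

12 and 11

Jefferson: A 12, B 9, C 1, D 6.
Webster: A 11, B 9, C 2, D 6.
A gets 12 under Jefferson and 11 under Webster.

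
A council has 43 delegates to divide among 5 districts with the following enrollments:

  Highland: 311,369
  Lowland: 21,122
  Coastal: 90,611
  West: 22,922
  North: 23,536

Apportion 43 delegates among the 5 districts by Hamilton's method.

Standard divisor: 469560 ÷ 43 = 10920.
Standard quotas: Highland 28.5136, Lowland 1.9342, Coastal 8.2977, West 2.0991, North 2.1553.
Lower quotas: Highland 28, Lowland 1, Coastal 8, West 2, North 2 (sum 41, leaving 2 seats).
Remainders in descending order: Lowland 0.9342, Highland 0.5136, Coastal 0.2977, North 0.1553, West 0.0991.
The surplus seats go to Lowland, Highland.

Highland: 29, Lowland: 2, Coastal: 8, West: 2, North: 2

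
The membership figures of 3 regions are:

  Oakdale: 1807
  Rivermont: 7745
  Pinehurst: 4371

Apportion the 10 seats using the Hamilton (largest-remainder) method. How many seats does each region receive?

Oakdale=1, Rivermont=6, Pinehurst=3

Standard divisor: 13923 ÷ 10 ≈ 1392.3.
Standard quotas: Oakdale 1.2979, Rivermont 5.5627, Pinehurst 3.1394.
Lower quotas: Oakdale 1, Rivermont 5, Pinehurst 3 (sum 9, leaving 1 seat).
Remainders in descending order: Rivermont 0.5627, Oakdale 0.2979, Pinehurst 0.1394.
The surplus seat goes to Rivermont.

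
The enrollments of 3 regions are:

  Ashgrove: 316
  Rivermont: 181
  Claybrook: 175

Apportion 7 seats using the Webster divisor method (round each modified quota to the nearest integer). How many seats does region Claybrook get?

2

Standard divisor 672/7 ≈ 96; standard quotas: Ashgrove 3.292, Rivermont 1.885, Claybrook 1.823.
Rounding to the nearest integer gives Ashgrove 3, Rivermont 2, Claybrook 2 — total 7, matching the house size, so no adjustment is needed.
Claybrook receives 2.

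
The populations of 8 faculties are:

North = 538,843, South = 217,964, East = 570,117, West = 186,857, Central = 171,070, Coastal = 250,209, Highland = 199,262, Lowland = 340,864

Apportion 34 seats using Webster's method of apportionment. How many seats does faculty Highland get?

3

Standard divisor 2475186/34 ≈ 72799.588; standard quotas: North 7.402, South 2.994, East 7.831, West 2.567, Central 2.350, Coastal 3.437, Highland 2.737, Lowland 4.682.
Rounding to the nearest integer gives North 7, South 3, East 8, West 3, Central 2, Coastal 3, Highland 3, Lowland 5 — total 34, matching the house size, so no adjustment is needed.
Highland receives 3.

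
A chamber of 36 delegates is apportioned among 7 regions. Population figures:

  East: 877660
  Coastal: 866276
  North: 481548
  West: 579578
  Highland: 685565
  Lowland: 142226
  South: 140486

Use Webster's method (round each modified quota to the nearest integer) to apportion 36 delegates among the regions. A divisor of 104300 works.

With modified divisor 104300: modified quotas East 8.415, Coastal 8.306, North 4.617, West 5.557, Highland 6.573, Lowland 1.364, South 1.347.
Rounding to the nearest integer: East 8, Coastal 8, North 5, West 6, Highland 7, Lowland 1, South 1 (total 36).

East: 8, Coastal: 8, North: 5, West: 6, Highland: 7, Lowland: 1, South: 1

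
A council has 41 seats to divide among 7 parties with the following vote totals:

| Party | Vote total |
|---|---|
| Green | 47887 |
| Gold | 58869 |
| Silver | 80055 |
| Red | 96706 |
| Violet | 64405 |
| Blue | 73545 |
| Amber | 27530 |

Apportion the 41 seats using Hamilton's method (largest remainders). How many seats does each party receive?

Green: 4, Gold: 5, Silver: 7, Red: 9, Violet: 6, Blue: 7, Amber: 3

Total 448997; standard divisor 448997/41 ≈ 10951.146.
Standard quotas: Green 4.3728, Gold 5.3756, Silver 7.3102, Red 8.8307, Violet 5.8811, Blue 6.7157, Amber 2.5139.
Lower quotas: Green 4, Gold 5, Silver 7, Red 8, Violet 5, Blue 6, Amber 2 (sum 37, leaving 4 seats).
Remainders in descending order: Violet 0.8811, Red 0.8307, Blue 0.7157, Amber 0.5139, Gold 0.3756, Green 0.3728, Silver 0.3102.
Largest remainders: Violet, Red, Blue, Amber receive the extra seats.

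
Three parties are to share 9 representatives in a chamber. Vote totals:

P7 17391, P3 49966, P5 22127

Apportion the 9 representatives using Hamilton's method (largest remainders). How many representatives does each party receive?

P7 2, P3 5, P5 2

Total 89484; standard divisor 89484/9 ≈ 9942.667.
Standard quotas: P7 1.7491, P3 5.0254, P5 2.2255.
Lower quotas: P7 1, P3 5, P5 2 (sum 8, leaving 1 seat).
Remainders in descending order: P7 0.7491, P5 0.2255, P3 0.0254.
Largest remainder: P7 receives the extra seat.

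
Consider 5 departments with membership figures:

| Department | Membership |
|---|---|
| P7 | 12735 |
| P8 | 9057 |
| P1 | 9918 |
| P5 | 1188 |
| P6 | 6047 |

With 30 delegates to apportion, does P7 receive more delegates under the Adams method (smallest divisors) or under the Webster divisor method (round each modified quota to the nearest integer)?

Adams: P7 9, P8 7, P1 8, P5 1, P6 5.
Webster: P7 10, P8 7, P1 7, P5 1, P6 5.
P7 gets 9 under Adams and 10 under Webster.

Webster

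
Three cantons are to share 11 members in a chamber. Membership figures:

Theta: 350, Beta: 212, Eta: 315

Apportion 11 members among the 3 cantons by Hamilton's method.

Theta 4, Beta 3, Eta 4

Total 877; standard divisor 877/11 ≈ 79.727.
Standard quotas: Theta 4.390, Beta 2.659, Eta 3.951.
Lower quotas: Theta 4, Beta 2, Eta 3 (sum 9, leaving 2 seats).
Remainders in descending order: Eta 0.951, Beta 0.659, Theta 0.390.
Largest remainders: Eta, Beta receive the extra seats.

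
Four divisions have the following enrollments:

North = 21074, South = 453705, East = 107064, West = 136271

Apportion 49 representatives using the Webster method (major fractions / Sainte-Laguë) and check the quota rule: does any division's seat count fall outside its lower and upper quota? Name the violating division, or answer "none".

South

Standard quotas: North 1.438, South 30.958, East 7.305, West 9.298.
Webster allocation: North 1, South 32, East 7, West 9.
South has quota 30.958 (lower 30, upper 31) but receives 32 — outside the quota interval.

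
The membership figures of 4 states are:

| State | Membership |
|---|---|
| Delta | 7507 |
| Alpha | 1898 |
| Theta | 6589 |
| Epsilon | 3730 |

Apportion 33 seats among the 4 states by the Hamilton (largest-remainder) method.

The standard divisor is 19724/33 ≈ 597.697.
Standard quotas: Delta 12.5599, Alpha 3.1755, Theta 11.0240, Epsilon 6.2406.
Lower quotas: Delta 12, Alpha 3, Theta 11, Epsilon 6 (sum 32, leaving 1 seat).
Remainders in descending order: Delta 0.5599, Epsilon 0.2406, Alpha 0.1755, Theta 0.0240.
The surplus seat goes to Delta.

Delta=13, Alpha=3, Theta=11, Epsilon=6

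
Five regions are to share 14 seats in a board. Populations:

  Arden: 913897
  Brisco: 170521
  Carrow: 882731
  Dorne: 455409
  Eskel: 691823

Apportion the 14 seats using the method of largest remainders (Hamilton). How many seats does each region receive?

Arden 4, Brisco 1, Carrow 4, Dorne 2, Eskel 3

Total 3114381; standard divisor 3114381/14 ≈ 222455.786.
Standard quotas: Arden 4.1082, Brisco 0.7665, Carrow 3.9681, Dorne 2.0472, Eskel 3.1099.
Lower quotas: Arden 4, Brisco 0, Carrow 3, Dorne 2, Eskel 3 (sum 12, leaving 2 seats).
Remainders in descending order: Carrow 0.9681, Brisco 0.7665, Eskel 0.1099, Arden 0.1082, Dorne 0.0472.
The surplus seats go to Carrow, Brisco.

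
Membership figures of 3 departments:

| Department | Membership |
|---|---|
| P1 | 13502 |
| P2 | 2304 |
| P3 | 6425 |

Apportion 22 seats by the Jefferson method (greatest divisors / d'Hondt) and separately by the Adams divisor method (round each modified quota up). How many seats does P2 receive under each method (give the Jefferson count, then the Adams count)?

Jefferson: P1 14, P2 2, P3 6.
Adams: P1 13, P2 3, P3 6.
P2 gets 2 under Jefferson and 3 under Adams.

2 and 3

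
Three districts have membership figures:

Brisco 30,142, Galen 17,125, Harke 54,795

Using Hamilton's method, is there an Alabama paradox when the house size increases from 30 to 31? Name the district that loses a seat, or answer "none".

At 30 seats: Brisco 9, Galen 5, Harke 16.
At 31 seats: Brisco 9, Galen 5, Harke 17.
No district's allocation decreased.

none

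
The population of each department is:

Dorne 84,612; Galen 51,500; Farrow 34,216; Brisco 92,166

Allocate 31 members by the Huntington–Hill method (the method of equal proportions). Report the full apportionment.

With divisor 8428: modified quotas Dorne 10.039, Galen 6.111, Farrow 4.060, Brisco 10.936.
Geometric-mean thresholds: Dorne √(10·11)=10.488, Galen √(6·7)=6.481, Farrow √(4·5)=4.472, Brisco √(10·11)=10.488.
Each quota rounded against its threshold gives Dorne 10, Galen 6, Farrow 4, Brisco 11 (total 31).

Dorne 10, Galen 6, Farrow 4, Brisco 11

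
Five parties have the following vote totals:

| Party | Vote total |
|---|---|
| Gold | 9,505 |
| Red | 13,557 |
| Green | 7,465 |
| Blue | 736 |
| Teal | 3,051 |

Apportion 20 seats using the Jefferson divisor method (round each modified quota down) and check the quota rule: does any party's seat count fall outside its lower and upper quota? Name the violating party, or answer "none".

Standard quotas: Gold 5.540, Red 7.902, Green 4.351, Blue 0.429, Teal 1.778.
Jefferson allocation: Gold 6, Red 8, Green 4, Blue 0, Teal 2.
Every allocation lies between the lower and upper quota.

none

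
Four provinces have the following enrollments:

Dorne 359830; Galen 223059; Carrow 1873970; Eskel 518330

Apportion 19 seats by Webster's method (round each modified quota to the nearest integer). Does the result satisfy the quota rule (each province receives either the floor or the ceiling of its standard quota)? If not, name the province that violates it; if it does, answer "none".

Standard quotas: Dorne 2.298, Galen 1.424, Carrow 11.967, Eskel 3.310.
Webster allocation: Dorne 2, Galen 1, Carrow 13, Eskel 3.
Carrow has quota 11.967 (lower 11, upper 12) but receives 13 — outside the quota interval.

Carrow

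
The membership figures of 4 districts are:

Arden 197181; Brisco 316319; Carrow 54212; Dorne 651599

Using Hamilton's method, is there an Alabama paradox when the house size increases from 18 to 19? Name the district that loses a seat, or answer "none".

At 18 seats: Arden 3, Brisco 5, Carrow 1, Dorne 9.
At 19 seats: Arden 3, Brisco 5, Carrow 1, Dorne 10.
No district's allocation decreased.

none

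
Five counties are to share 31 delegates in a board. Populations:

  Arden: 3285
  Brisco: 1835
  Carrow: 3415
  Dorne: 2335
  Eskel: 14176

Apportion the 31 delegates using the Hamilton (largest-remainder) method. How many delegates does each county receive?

Arden: 4; Brisco: 2; Carrow: 4; Dorne: 3; Eskel: 18

The standard divisor is 25046/31 ≈ 807.935.
Standard quotas: Arden 4.0659, Brisco 2.2712, Carrow 4.2268, Dorne 2.8901, Eskel 17.5460.
Lower quotas: Arden 4, Brisco 2, Carrow 4, Dorne 2, Eskel 17 (sum 29, leaving 2 seats).
Remainders in descending order: Dorne 0.8901, Eskel 0.5460, Brisco 0.2712, Carrow 0.2268, Arden 0.0659.
Largest remainders: Dorne, Eskel receive the extra seats.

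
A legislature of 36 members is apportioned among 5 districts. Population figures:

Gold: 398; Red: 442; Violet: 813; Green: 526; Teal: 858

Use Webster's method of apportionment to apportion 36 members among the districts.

Gold=5, Red=5, Violet=10, Green=6, Teal=10

Standard divisor 3037/36 ≈ 84.361; standard quotas: Gold 4.718, Red 5.239, Violet 9.637, Green 6.235, Teal 10.171.
Rounding to the nearest integer gives Gold 5, Red 5, Violet 10, Green 6, Teal 10 — total 36, matching the house size, so no adjustment is needed.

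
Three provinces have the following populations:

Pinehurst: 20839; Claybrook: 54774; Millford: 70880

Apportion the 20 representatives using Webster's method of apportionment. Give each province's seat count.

Pinehurst=3, Claybrook=7, Millford=10

Standard divisor 146493/20 ≈ 7324.65; standard quotas: Pinehurst 2.845, Claybrook 7.478, Millford 9.677.
Rounding to the nearest integer gives Pinehurst 3, Claybrook 7, Millford 10 — total 20, matching the house size, so no adjustment is needed.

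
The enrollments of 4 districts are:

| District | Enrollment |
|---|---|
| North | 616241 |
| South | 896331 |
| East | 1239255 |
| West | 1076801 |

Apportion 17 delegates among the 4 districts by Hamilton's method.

North: 3, South: 4, East: 5, West: 5

Standard divisor: 3828628 ÷ 17 ≈ 225213.412.
Standard quotas: North 2.7363, South 3.9799, East 5.5026, West 4.7812.
Lower quotas: North 2, South 3, East 5, West 4 (sum 14, leaving 3 seats).
Remainders in descending order: South 0.9799, West 0.7812, North 0.7363, East 0.5026.
The surplus seats go to South, West, North.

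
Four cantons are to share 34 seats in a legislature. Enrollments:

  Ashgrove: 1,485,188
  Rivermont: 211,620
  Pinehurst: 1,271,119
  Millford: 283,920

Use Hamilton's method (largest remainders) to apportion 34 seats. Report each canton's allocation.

Ashgrove=16, Rivermont=2, Pinehurst=13, Millford=3

Standard divisor: 3251847 ÷ 34 ≈ 95642.559.
Standard quotas: Ashgrove 15.5285, Rivermont 2.2126, Pinehurst 13.2903, Millford 2.9686.
Lower quotas: Ashgrove 15, Rivermont 2, Pinehurst 13, Millford 2 (sum 32, leaving 2 seats).
Remainders in descending order: Millford 0.9686, Ashgrove 0.5285, Pinehurst 0.2903, Rivermont 0.2126.
Largest remainders: Millford, Ashgrove receive the extra seats.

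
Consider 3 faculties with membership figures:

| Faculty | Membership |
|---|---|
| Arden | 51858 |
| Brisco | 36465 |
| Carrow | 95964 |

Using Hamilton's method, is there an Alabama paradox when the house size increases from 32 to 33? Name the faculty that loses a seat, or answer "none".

At 32 seats: Arden 9, Brisco 6, Carrow 17.
At 33 seats: Arden 9, Brisco 7, Carrow 17.
No faculty's allocation decreased.

none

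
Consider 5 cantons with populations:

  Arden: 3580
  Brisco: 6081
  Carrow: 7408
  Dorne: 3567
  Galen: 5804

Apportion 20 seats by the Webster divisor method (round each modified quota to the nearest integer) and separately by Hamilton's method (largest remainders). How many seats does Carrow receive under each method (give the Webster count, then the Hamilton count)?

Webster: Arden 3, Brisco 5, Carrow 5, Dorne 3, Galen 4.
Hamilton: Arden 3, Brisco 4, Carrow 6, Dorne 3, Galen 4.
Carrow gets 5 under Webster and 6 under Hamilton.

5 and 6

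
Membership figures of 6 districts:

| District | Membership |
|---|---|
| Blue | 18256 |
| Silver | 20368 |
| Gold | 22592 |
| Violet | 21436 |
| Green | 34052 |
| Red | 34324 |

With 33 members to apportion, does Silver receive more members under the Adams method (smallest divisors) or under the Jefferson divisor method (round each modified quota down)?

Adams

Adams: Blue 4, Silver 5, Gold 5, Violet 5, Green 7, Red 7.
Jefferson: Blue 4, Silver 4, Gold 5, Violet 5, Green 7, Red 8.
Silver gets 5 under Adams and 4 under Jefferson.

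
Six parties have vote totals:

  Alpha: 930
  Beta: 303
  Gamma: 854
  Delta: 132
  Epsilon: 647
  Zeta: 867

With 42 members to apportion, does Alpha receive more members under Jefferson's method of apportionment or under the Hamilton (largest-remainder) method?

Jefferson

Jefferson: Alpha 11, Beta 3, Gamma 10, Delta 1, Epsilon 7, Zeta 10.
Hamilton: Alpha 10, Beta 3, Gamma 10, Delta 2, Epsilon 7, Zeta 10.
Alpha gets 11 under Jefferson and 10 under Hamilton.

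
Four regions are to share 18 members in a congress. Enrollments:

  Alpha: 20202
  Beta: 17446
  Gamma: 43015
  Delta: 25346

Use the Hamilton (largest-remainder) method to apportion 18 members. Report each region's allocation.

Alpha 4; Beta 3; Gamma 7; Delta 4

The standard divisor is 106009/18 ≈ 5889.389.
Standard quotas: Alpha 3.4302, Beta 2.9623, Gamma 7.3038, Delta 4.3037.
Lower quotas: Alpha 3, Beta 2, Gamma 7, Delta 4 (sum 16, leaving 2 seats).
Remainders in descending order: Beta 0.9623, Alpha 0.4302, Gamma 0.3038, Delta 0.3037.
The surplus seats go to Beta, Alpha.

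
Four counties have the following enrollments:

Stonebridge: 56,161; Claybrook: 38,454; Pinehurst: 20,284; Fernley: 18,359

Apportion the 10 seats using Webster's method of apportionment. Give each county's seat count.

Stonebridge 4, Claybrook 3, Pinehurst 2, Fernley 1

Standard divisor 133258/10 ≈ 13325.8; standard quotas: Stonebridge 4.214, Claybrook 2.886, Pinehurst 1.522, Fernley 1.378.
Rounding to the nearest integer gives Stonebridge 4, Claybrook 3, Pinehurst 2, Fernley 1 — total 10, matching the house size, so no adjustment is needed.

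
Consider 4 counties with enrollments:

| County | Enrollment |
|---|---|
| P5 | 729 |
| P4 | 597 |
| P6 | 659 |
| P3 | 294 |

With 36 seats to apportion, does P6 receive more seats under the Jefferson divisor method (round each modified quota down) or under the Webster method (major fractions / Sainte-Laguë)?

Jefferson

Jefferson: P5 12, P4 9, P6 11, P3 4.
Webster: P5 12, P4 9, P6 10, P3 5.
P6 gets 11 under Jefferson and 10 under Webster.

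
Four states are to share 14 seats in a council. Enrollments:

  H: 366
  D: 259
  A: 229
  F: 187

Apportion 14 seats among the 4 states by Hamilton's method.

Standard divisor: 1041 ÷ 14 ≈ 74.357.
Standard quotas: H 4.922, D 3.483, A 3.080, F 2.515.
Lower quotas: H 4, D 3, A 3, F 2 (sum 12, leaving 2 seats).
Remainders in descending order: H 0.922, F 0.515, D 0.483, A 0.080.
Largest remainders: H, F receive the extra seats.

H: 5; D: 3; A: 3; F: 3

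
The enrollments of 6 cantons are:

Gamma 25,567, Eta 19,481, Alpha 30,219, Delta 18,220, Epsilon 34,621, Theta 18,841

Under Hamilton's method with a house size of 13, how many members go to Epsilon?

3

Standard divisor: 146949 ÷ 13 ≈ 11303.769.
Standard quotas: Gamma 2.2618, Eta 1.7234, Alpha 2.6734, Delta 1.6119, Epsilon 3.0628, Theta 1.6668.
Lower quotas: Gamma 2, Eta 1, Alpha 2, Delta 1, Epsilon 3, Theta 1 (sum 10, leaving 3 seats).
Remainders in descending order: Eta 0.7234, Alpha 0.6734, Theta 0.6668, Delta 0.6119, Gamma 0.2618, Epsilon 0.0628.
Largest remainders: Eta, Alpha, Theta receive the extra seats.
Epsilon receives 3.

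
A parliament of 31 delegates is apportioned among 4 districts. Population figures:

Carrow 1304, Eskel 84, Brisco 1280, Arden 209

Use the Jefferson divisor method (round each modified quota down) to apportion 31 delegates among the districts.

Carrow 15, Eskel 0, Brisco 14, Arden 2

Standard divisor 2877/31 ≈ 92.806; standard quotas: Carrow 14.051, Eskel 0.905, Brisco 13.792, Arden 2.252.
Rounding down gives 14, 0, 13, 2 = 29 seats, so the divisor must be adjusted.
With modified divisor 86: modified quotas Carrow 15.163, Eskel 0.977, Brisco 14.884, Arden 2.430.
Rounding down: Carrow 15, Eskel 0, Brisco 14, Arden 2 (total 31).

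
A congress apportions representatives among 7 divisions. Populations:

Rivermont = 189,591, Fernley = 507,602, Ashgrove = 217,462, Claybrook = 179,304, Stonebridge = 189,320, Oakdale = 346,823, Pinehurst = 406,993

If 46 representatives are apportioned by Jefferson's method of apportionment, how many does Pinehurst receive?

9

Standard divisor 2037095/46 ≈ 44284.674; standard quotas: Rivermont 4.281, Fernley 11.462, Ashgrove 4.911, Claybrook 4.049, Stonebridge 4.275, Oakdale 7.832, Pinehurst 9.190.
Rounding down gives 4, 11, 4, 4, 4, 7, 9 = 43 seats, so the divisor must be adjusted.
With modified divisor 41500: modified quotas Rivermont 4.568, Fernley 12.231, Ashgrove 5.240, Claybrook 4.321, Stonebridge 4.562, Oakdale 8.357, Pinehurst 9.807.
Rounding down: Rivermont 4, Fernley 12, Ashgrove 5, Claybrook 4, Stonebridge 4, Oakdale 8, Pinehurst 9 (total 46).
Pinehurst receives 9.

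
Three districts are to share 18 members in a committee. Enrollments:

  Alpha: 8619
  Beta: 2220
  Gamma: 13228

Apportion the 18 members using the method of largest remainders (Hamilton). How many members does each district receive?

Alpha: 6, Beta: 2, Gamma: 10

Standard divisor: 24067 ÷ 18 ≈ 1337.056.
Standard quotas: Alpha 6.4463, Beta 1.6604, Gamma 9.8934.
Lower quotas: Alpha 6, Beta 1, Gamma 9 (sum 16, leaving 2 seats).
Remainders in descending order: Gamma 0.8934, Beta 0.6604, Alpha 0.4463.
Largest remainders: Gamma, Beta receive the extra seats.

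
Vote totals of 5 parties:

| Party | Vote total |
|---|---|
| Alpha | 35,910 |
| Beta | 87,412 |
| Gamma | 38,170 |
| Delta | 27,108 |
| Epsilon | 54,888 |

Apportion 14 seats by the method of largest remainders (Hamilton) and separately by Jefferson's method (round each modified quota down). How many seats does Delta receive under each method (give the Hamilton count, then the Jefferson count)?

2 and 1

Hamilton: Alpha 2, Beta 5, Gamma 2, Delta 2, Epsilon 3.
Jefferson: Alpha 2, Beta 6, Gamma 2, Delta 1, Epsilon 3.
Delta gets 2 under Hamilton and 1 under Jefferson.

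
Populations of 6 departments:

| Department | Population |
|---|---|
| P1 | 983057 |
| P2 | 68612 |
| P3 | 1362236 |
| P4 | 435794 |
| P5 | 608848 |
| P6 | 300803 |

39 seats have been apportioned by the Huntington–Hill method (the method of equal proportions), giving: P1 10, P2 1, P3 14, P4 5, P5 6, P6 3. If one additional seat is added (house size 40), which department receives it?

P3

Priority for the next seat is population ÷ (√(s·(s+1))).
Priorities: P1 93730.807, P2 48516.010, P3 94003.215, P4 79564.735, P5 93947.286, P6 86834.347.
Highest priority: P3.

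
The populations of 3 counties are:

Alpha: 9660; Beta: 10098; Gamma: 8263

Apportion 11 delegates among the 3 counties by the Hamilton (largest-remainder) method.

Alpha: 4; Beta: 4; Gamma: 3

Standard divisor: 28021 ÷ 11 ≈ 2547.364.
Standard quotas: Alpha 3.7922, Beta 3.9641, Gamma 3.2437.
Lower quotas: Alpha 3, Beta 3, Gamma 3 (sum 9, leaving 2 seats).
Remainders in descending order: Beta 0.9641, Alpha 0.7922, Gamma 0.2437.
The surplus seats go to Beta, Alpha.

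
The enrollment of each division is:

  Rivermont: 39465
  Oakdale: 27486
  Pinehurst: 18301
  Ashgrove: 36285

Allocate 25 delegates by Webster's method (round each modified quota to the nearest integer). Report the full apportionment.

Standard divisor 121537/25 ≈ 4861.48; standard quotas: Rivermont 8.118, Oakdale 5.654, Pinehurst 3.764, Ashgrove 7.464.
Rounding to the nearest integer gives Rivermont 8, Oakdale 6, Pinehurst 4, Ashgrove 7 — total 25, matching the house size, so no adjustment is needed.

Rivermont: 8, Oakdale: 6, Pinehurst: 4, Ashgrove: 7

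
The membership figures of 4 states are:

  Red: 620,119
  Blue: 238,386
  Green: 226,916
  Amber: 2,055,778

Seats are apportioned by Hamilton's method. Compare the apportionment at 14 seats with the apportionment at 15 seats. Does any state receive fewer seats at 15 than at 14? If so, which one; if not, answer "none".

none

At 14 seats: Red 3, Blue 1, Green 1, Amber 9.
At 15 seats: Red 3, Blue 1, Green 1, Amber 10.
No state's allocation decreased.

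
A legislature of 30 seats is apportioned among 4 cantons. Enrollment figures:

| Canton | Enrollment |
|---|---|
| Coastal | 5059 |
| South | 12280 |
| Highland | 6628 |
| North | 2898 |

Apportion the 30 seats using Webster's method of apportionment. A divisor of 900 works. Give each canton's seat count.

With modified divisor 900: modified quotas Coastal 5.621, South 13.644, Highland 7.364, North 3.220.
Rounding to the nearest integer: Coastal 6, South 14, Highland 7, North 3 (total 30).

Coastal 6; South 14; Highland 7; North 3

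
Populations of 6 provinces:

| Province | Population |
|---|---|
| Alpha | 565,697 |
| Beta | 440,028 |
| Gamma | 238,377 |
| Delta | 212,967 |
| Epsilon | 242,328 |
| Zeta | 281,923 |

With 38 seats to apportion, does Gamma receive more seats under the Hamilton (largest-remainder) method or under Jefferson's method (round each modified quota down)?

Hamilton

Hamilton: Alpha 11, Beta 8, Gamma 5, Delta 4, Epsilon 5, Zeta 5.
Jefferson: Alpha 11, Beta 9, Gamma 4, Delta 4, Epsilon 5, Zeta 5.
Gamma gets 5 under Hamilton and 4 under Jefferson.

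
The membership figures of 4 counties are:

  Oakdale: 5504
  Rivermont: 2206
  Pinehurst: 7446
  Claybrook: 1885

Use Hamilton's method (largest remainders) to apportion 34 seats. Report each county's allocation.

The standard divisor is 17041/34 ≈ 501.206.
Standard quotas: Oakdale 10.9815, Rivermont 4.4014, Pinehurst 14.8562, Claybrook 3.7609.
Lower quotas: Oakdale 10, Rivermont 4, Pinehurst 14, Claybrook 3 (sum 31, leaving 3 seats).
Remainders in descending order: Oakdale 0.9815, Pinehurst 0.8562, Claybrook 0.7609, Rivermont 0.4014.
Largest remainders: Oakdale, Pinehurst, Claybrook receive the extra seats.

Oakdale: 11, Rivermont: 4, Pinehurst: 15, Claybrook: 4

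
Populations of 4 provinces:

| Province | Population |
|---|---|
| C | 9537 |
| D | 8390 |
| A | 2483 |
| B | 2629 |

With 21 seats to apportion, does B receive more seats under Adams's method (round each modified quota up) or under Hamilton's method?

Adams

Adams: C 8, D 7, A 3, B 3.
Hamilton: C 9, D 8, A 2, B 2.
B gets 3 under Adams and 2 under Hamilton.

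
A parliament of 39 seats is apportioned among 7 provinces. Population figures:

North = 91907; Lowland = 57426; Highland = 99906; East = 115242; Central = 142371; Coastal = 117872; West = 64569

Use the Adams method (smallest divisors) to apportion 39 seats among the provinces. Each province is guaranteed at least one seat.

Standard divisor 689293/39 ≈ 17674.179; standard quotas: North 5.200, Lowland 3.249, Highland 5.653, East 6.520, Central 8.055, Coastal 6.669, West 3.653.
Rounding up gives 6, 4, 6, 7, 9, 7, 4 = 43 seats, so the divisor must be adjusted.
With modified divisor 19400: modified quotas North 4.737, Lowland 2.960, Highland 5.150, East 5.940, Central 7.339, Coastal 6.076, West 3.328.
Rounding up: North 5, Lowland 3, Highland 6, East 6, Central 8, Coastal 7, West 4 (total 39).

North: 5; Lowland: 3; Highland: 6; East: 6; Central: 8; Coastal: 7; West: 4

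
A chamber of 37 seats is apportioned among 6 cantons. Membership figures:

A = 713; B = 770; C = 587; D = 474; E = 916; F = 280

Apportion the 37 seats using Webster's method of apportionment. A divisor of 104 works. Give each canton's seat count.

A 7; B 7; C 6; D 5; E 9; F 3

With modified divisor 104: modified quotas A 6.856, B 7.404, C 5.644, D 4.558, E 8.808, F 2.692.
Rounding to the nearest integer: A 7, B 7, C 6, D 5, E 9, F 3 (total 37).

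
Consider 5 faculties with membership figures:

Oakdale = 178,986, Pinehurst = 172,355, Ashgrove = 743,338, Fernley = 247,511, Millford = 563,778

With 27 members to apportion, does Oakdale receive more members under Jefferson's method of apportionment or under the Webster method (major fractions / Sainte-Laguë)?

Jefferson: Oakdale 2, Pinehurst 2, Ashgrove 11, Fernley 3, Millford 9.
Webster: Oakdale 3, Pinehurst 2, Ashgrove 11, Fernley 3, Millford 8.
Oakdale gets 2 under Jefferson and 3 under Webster.

Webster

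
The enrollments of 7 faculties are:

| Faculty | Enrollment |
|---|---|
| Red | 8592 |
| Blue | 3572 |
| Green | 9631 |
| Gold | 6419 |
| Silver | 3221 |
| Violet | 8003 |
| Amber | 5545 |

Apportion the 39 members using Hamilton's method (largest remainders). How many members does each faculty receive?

The standard divisor is 44983/39 ≈ 1153.41.
Standard quotas: Red 7.4492, Blue 3.0969, Green 8.3500, Gold 5.5652, Silver 2.7926, Violet 6.9386, Amber 4.8075.
Lower quotas: Red 7, Blue 3, Green 8, Gold 5, Silver 2, Violet 6, Amber 4 (sum 35, leaving 4 seats).
Remainders in descending order: Violet 0.9386, Amber 0.8075, Silver 0.7926, Gold 0.5652, Red 0.4492, Green 0.3500, Blue 0.0969.
Largest remainders: Violet, Amber, Silver, Gold receive the extra seats.

Red 7, Blue 3, Green 8, Gold 6, Silver 3, Violet 7, Amber 5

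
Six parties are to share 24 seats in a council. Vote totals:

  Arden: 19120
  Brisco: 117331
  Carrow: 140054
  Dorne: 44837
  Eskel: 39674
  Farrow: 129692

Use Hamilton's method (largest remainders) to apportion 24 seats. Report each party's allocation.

Standard divisor: 490708 ÷ 24 ≈ 20446.167.
Standard quotas: Arden 0.9351, Brisco 5.7385, Carrow 6.8499, Dorne 2.1929, Eskel 1.9404, Farrow 6.3431.
Lower quotas: Arden 0, Brisco 5, Carrow 6, Dorne 2, Eskel 1, Farrow 6 (sum 20, leaving 4 seats).
Remainders in descending order: Eskel 0.9404, Arden 0.9351, Carrow 0.8499, Brisco 0.7385, Farrow 0.3431, Dorne 0.1929.
Largest remainders: Eskel, Arden, Carrow, Brisco receive the extra seats.

Arden=1, Brisco=6, Carrow=7, Dorne=2, Eskel=2, Farrow=6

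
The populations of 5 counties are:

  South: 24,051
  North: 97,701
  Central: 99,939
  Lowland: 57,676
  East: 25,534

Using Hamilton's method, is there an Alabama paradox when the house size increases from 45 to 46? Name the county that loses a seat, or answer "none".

At 45 seats: South 4, North 14, Central 15, Lowland 8, East 4.
At 46 seats: South 3, North 15, Central 15, Lowland 9, East 4.
South drops from 4 to 3.

South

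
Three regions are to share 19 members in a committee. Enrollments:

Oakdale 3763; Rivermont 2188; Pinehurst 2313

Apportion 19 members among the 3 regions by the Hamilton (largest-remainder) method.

Oakdale=9, Rivermont=5, Pinehurst=5

Standard divisor: 8264 ÷ 19 ≈ 434.947.
Standard quotas: Oakdale 8.652, Rivermont 5.030, Pinehurst 5.318.
Lower quotas: Oakdale 8, Rivermont 5, Pinehurst 5 (sum 18, leaving 1 seat).
Remainders in descending order: Oakdale 0.652, Pinehurst 0.318, Rivermont 0.030.
The surplus seat goes to Oakdale.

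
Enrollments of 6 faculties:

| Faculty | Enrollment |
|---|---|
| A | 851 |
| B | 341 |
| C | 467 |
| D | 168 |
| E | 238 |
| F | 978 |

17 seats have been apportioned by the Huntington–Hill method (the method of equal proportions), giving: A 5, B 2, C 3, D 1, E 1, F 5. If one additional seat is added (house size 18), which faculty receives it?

Priority for the next seat is population ÷ (√(s·(s+1))).
Priorities: A 155.371, B 139.213, C 134.811, D 118.794, E 168.291, F 178.558.
Highest priority: F.

F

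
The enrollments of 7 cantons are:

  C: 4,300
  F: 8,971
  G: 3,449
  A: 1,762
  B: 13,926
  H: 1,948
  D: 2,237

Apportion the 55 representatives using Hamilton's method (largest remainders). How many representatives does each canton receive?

C 6, F 14, G 5, A 3, B 21, H 3, D 3

Standard divisor: 36593 ÷ 55 ≈ 665.327.
Standard quotas: C 6.4630, F 13.4836, G 5.1839, A 2.6483, B 20.9311, H 2.9279, D 3.3623.
Lower quotas: C 6, F 13, G 5, A 2, B 20, H 2, D 3 (sum 51, leaving 4 seats).
Remainders in descending order: B 0.9311, H 0.9279, A 0.6483, F 0.4836, C 0.4630, D 0.3623, G 0.1839.
The surplus seats go to B, H, A, F.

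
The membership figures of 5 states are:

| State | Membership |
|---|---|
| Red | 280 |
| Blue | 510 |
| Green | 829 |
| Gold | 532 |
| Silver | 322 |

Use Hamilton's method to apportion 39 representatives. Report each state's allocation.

Standard divisor: 2473 ÷ 39 ≈ 63.41.
Standard quotas: Red 4.416, Blue 8.043, Green 13.074, Gold 8.390, Silver 5.078.
Lower quotas: Red 4, Blue 8, Green 13, Gold 8, Silver 5 (sum 38, leaving 1 seat).
Remainders in descending order: Red 0.416, Gold 0.390, Silver 0.078, Green 0.074, Blue 0.043.
Largest remainder: Red receives the extra seat.

Red 5, Blue 8, Green 13, Gold 8, Silver 5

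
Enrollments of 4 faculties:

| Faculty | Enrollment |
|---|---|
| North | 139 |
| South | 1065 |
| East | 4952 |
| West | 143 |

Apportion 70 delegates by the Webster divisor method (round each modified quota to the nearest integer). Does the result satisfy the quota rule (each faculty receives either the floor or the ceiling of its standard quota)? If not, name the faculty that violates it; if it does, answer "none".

Standard quotas: North 1.545, South 11.835, East 55.031, West 1.589.
Webster allocation: North 2, South 12, East 54, West 2.
East has quota 55.031 (lower 55, upper 56) but receives 54 — outside the quota interval.

East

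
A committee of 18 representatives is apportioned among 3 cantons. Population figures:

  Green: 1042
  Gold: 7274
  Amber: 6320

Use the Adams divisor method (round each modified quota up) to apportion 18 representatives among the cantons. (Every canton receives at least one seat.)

Green 2, Gold 9, Amber 7

Standard divisor 14636/18 ≈ 813.111; standard quotas: Green 1.281, Gold 8.946, Amber 7.773.
Rounding up gives 2, 9, 8 = 19 seats, so the divisor must be adjusted.
With modified divisor 906: modified quotas Green 1.150, Gold 8.029, Amber 6.976.
Rounding up: Green 2, Gold 9, Amber 7 (total 18).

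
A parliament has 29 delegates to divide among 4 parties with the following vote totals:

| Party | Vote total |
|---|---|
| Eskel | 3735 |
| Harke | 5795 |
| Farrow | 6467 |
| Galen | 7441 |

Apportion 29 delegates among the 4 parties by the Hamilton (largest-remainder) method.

Total 23438; standard divisor 23438/29 ≈ 808.207.
Standard quotas: Eskel 4.6213, Harke 7.1702, Farrow 8.0017, Galen 9.2068.
Lower quotas: Eskel 4, Harke 7, Farrow 8, Galen 9 (sum 28, leaving 1 seat).
Remainders in descending order: Eskel 0.6213, Galen 0.2068, Harke 0.1702, Farrow 0.0017.
The surplus seat goes to Eskel.

Eskel=5, Harke=7, Farrow=8, Galen=9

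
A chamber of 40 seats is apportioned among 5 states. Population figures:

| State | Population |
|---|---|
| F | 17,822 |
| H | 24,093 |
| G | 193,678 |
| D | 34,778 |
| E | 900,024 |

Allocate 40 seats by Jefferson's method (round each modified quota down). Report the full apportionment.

F 0, H 0, G 7, D 1, E 32

Standard divisor 1170395/40 ≈ 29259.875; standard quotas: F 0.609, H 0.823, G 6.619, D 1.189, E 30.760.
Rounding down gives 0, 0, 6, 1, 30 = 37 seats, so the divisor must be adjusted.
With modified divisor 27500: modified quotas F 0.648, H 0.876, G 7.043, D 1.265, E 32.728.
Rounding down: F 0, H 0, G 7, D 1, E 32 (total 40).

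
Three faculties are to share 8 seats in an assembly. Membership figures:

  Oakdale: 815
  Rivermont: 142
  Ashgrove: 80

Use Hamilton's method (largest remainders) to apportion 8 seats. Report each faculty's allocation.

The standard divisor is 1037/8 ≈ 129.625.
Standard quotas: Oakdale 6.287, Rivermont 1.095, Ashgrove 0.617.
Lower quotas: Oakdale 6, Rivermont 1, Ashgrove 0 (sum 7, leaving 1 seat).
Remainders in descending order: Ashgrove 0.617, Oakdale 0.287, Rivermont 0.095.
The surplus seat goes to Ashgrove.

Oakdale=6, Rivermont=1, Ashgrove=1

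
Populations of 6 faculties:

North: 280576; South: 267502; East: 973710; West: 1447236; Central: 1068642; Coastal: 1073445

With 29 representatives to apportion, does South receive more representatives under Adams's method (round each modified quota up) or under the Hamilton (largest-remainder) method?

Adams

Adams: North 2, South 2, East 5, West 8, Central 6, Coastal 6.
Hamilton: North 2, South 1, East 6, West 8, Central 6, Coastal 6.
South gets 2 under Adams and 1 under Hamilton.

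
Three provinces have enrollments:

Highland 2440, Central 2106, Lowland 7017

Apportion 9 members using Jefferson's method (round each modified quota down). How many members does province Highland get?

2

Standard divisor 11563/9 ≈ 1284.778; standard quotas: Highland 1.899, Central 1.639, Lowland 5.462.
Rounding down gives 1, 1, 5 = 7 seats, so the divisor must be adjusted.
With modified divisor 1100: modified quotas Highland 2.218, Central 1.915, Lowland 6.379.
Rounding down: Highland 2, Central 1, Lowland 6 (total 9).
Highland receives 2.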